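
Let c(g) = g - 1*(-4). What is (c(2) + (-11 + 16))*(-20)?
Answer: -220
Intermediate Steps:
c(g) = 4 + g (c(g) = g + 4 = 4 + g)
(c(2) + (-11 + 16))*(-20) = ((4 + 2) + (-11 + 16))*(-20) = (6 + 5)*(-20) = 11*(-20) = -220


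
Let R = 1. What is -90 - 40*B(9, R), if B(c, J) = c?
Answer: -450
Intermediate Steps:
-90 - 40*B(9, R) = -90 - 40*9 = -90 - 360 = -450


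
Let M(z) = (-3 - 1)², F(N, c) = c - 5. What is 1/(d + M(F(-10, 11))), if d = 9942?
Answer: 1/9958 ≈ 0.00010042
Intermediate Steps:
F(N, c) = -5 + c
M(z) = 16 (M(z) = (-4)² = 16)
1/(d + M(F(-10, 11))) = 1/(9942 + 16) = 1/9958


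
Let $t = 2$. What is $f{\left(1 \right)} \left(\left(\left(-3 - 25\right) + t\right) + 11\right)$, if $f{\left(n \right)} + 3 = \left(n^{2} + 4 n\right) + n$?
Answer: $-45$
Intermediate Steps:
$f{\left(n \right)} = -3 + n^{2} + 5 n$ ($f{\left(n \right)} = -3 + \left(\left(n^{2} + 4 n\right) + n\right) = -3 + \left(n^{2} + 5 n\right) = -3 + n^{2} + 5 n$)
$f{\left(1 \right)} \left(\left(\left(-3 - 25\right) + t\right) + 11\right) = \left(-3 + 1^{2} + 5 \cdot 1\right) \left(\left(\left(-3 - 25\right) + 2\right) + 11\right) = \left(-3 + 1 + 5\right) \left(\left(\left(-3 - 25\right) + 2\right) + 11\right) = 3 \left(\left(\left(-3 - 25\right) + 2\right) + 11\right) = 3 \left(\left(-28 + 2\right) + 11\right) = 3 \left(-26 + 11\right) = 3 \left(-15\right) = -45$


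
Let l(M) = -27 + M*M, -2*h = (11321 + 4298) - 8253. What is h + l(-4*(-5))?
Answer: -3310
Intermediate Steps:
h = -3683 (h = -((11321 + 4298) - 8253)/2 = -(15619 - 8253)/2 = -1/2*7366 = -3683)
l(M) = -27 + M**2
h + l(-4*(-5)) = -3683 + (-27 + (-4*(-5))**2) = -3683 + (-27 + 20**2) = -3683 + (-27 + 400) = -3683 + 373 = -3310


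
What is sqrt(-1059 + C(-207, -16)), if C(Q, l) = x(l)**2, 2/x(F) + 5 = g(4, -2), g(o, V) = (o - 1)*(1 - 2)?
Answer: I*sqrt(16943)/4 ≈ 32.541*I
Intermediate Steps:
g(o, V) = 1 - o (g(o, V) = (-1 + o)*(-1) = 1 - o)
x(F) = -1/4 (x(F) = 2/(-5 + (1 - 1*4)) = 2/(-5 + (1 - 4)) = 2/(-5 - 3) = 2/(-8) = 2*(-1/8) = -1/4)
C(Q, l) = 1/16 (C(Q, l) = (-1/4)**2 = 1/16)
sqrt(-1059 + C(-207, -16)) = sqrt(-1059 + 1/16) = sqrt(-16943/16) = I*sqrt(16943)/4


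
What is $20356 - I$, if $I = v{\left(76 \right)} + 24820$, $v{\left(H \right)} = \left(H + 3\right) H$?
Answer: $-10468$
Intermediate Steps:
$v{\left(H \right)} = H \left(3 + H\right)$ ($v{\left(H \right)} = \left(3 + H\right) H = H \left(3 + H\right)$)
$I = 30824$ ($I = 76 \left(3 + 76\right) + 24820 = 76 \cdot 79 + 24820 = 6004 + 24820 = 30824$)
$20356 - I = 20356 - 30824 = -10468$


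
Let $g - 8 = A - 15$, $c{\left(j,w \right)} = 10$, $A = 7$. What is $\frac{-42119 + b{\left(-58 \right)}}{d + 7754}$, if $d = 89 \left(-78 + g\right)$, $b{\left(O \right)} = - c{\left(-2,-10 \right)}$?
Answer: $- \frac{42129}{812} \approx -51.883$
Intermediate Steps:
$g = 0$ ($g = 8 + \left(7 - 15\right) = 8 - 8 = 0$)
$b{\left(O \right)} = -10$ ($b{\left(O \right)} = \left(-1\right) 10 = -10$)
$d = -6942$ ($d = 89 \left(-78 + 0\right) = 89 \left(-78\right) = -6942$)
$\frac{-42119 + b{\left(-58 \right)}}{d + 7754} = \frac{-42119 - 10}{-6942 + 7754} = - \frac{42129}{812}$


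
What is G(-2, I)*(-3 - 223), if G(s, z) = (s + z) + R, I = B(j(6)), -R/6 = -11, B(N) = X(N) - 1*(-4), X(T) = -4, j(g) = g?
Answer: -14464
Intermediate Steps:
B(N) = 0 (B(N) = -4 - 1*(-4) = -4 + 4 = 0)
R = 66 (R = -6*(-11) = 66)
I = 0
G(s, z) = 66 + s + z (G(s, z) = (s + z) + 66 = 66 + s + z)
G(-2, I)*(-3 - 223) = (66 - 2 + 0)*(-3 - 223) = 64*(-226) = -14464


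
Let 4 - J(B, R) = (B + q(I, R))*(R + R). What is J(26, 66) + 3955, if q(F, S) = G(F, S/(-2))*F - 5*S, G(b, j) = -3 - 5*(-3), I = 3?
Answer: 39335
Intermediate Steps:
G(b, j) = 12 (G(b, j) = -3 + 15 = 12)
q(F, S) = -5*S + 12*F (q(F, S) = 12*F - 5*S = -5*S + 12*F)
J(B, R) = 4 - 2*R*(36 + B - 5*R) (J(B, R) = 4 - (B + (-5*R + 12*3))*(R + R) = 4 - (B + (-5*R + 36))*2*R = 4 - (B + (36 - 5*R))*2*R = 4 - (36 + B - 5*R)*2*R = 4 - 2*R*(36 + B - 5*R))
J(26, 66) + 3955 = (4 - 2*26*66 + 2*66*(-36 + 5*66)) + 3955 = (4 - 3432 + 2*66*(-36 + 330)) + 3955 = (4 - 3432 + 2*66*294) + 3955 = (4 - 3432 + 38808) + 3955 = 35380 + 3955 = 39335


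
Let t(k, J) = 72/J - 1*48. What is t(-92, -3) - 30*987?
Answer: -29682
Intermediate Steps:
t(k, J) = -48 + 72/J (t(k, J) = 72/J - 48 = -48 + 72/J)
t(-92, -3) - 30*987 = (-48 + 72/(-3)) - 30*987 = (-48 + 72*(-⅓)) - 1*29610 = (-48 - 24) - 29610 = -72 - 29610 = -29682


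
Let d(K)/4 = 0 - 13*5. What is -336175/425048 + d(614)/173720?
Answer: -1462770837/1845983464 ≈ -0.79241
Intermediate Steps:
d(K) = -260 (d(K) = 4*(0 - 13*5) = 4*(0 - 65) = 4*(-65) = -260)
-336175/425048 + d(614)/173720 = -336175/425048 - 260/173720 = -336175*1/425048 - 260*1/173720 = -336175/425048 - 13/8686 = -1462770837/1845983464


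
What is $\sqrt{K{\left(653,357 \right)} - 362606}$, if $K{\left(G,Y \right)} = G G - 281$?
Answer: $3 \sqrt{7058} \approx 252.04$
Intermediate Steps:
$K{\left(G,Y \right)} = -281 + G^{2}$ ($K{\left(G,Y \right)} = G^{2} - 281 = -281 + G^{2}$)
$\sqrt{K{\left(653,357 \right)} - 362606} = \sqrt{\left(-281 + 653^{2}\right) - 362606} = \sqrt{\left(-281 + 426409\right) - 362606} = \sqrt{426128 - 362606} = \sqrt{63522} = 3 \sqrt{7058}$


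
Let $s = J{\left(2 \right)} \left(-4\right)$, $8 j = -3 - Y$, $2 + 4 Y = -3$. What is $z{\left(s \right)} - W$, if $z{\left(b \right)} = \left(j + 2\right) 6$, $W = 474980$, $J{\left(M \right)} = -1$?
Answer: $- \frac{7599509}{16} \approx -4.7497 \cdot 10^{5}$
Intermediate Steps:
$Y = - \frac{5}{4}$ ($Y = - \frac{1}{2} + \frac{1}{4} \left(-3\right) = - \frac{1}{2} - \frac{3}{4} = - \frac{5}{4} \approx -1.25$)
$j = - \frac{7}{32}$ ($j = \frac{-3 - - \frac{5}{4}}{8} = \frac{-3 + \frac{5}{4}}{8} = \frac{1}{8} \left(- \frac{7}{4}\right) = - \frac{7}{32} \approx -0.21875$)
$s = 4$ ($s = \left(-1\right) \left(-4\right) = 4$)
$z{\left(b \right)} = \frac{171}{16}$ ($z{\left(b \right)} = \left(- \frac{7}{32} + 2\right) 6 = \frac{57}{32} \cdot 6 = \frac{171}{16}$)
$z{\left(s \right)} - W = \frac{171}{16} - 474980 = - \frac{7599509}{16}$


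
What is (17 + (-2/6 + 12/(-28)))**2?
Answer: 116281/441 ≈ 263.68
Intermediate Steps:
(17 + (-2/6 + 12/(-28)))**2 = (17 + (-2*1/6 + 12*(-1/28)))**2 = (17 + (-1/3 - 3/7))**2 = (17 - 16/21)**2 = (341/21)**2 = 116281/441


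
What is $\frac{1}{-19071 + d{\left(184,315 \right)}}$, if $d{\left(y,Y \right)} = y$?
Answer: $- \frac{1}{18887} \approx -5.2946 \cdot 10^{-5}$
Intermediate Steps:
$\frac{1}{-19071 + d{\left(184,315 \right)}} = \frac{1}{-19071 + 184} = \frac{1}{-18887} = - \frac{1}{18887}$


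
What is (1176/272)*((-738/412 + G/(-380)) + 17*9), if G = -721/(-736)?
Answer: 37664875227/57614080 ≈ 653.74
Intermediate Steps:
G = 721/736 (G = -721*(-1/736) = 721/736 ≈ 0.97962)
(1176/272)*((-738/412 + G/(-380)) + 17*9) = (1176/272)*((-738/412 + (721/736)/(-380)) + 17*9) = (1176*(1/272))*((-738*1/412 + (721/736)*(-1/380)) + 153) = 147*((-369/206 - 721/279680) + 153)/34 = 147*(-51675223/28807040 + 153)/34 = (147/34)*(4355801897/28807040) = 37664875227/57614080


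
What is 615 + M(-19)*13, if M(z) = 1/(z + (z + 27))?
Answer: 6752/11 ≈ 613.82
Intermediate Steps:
M(z) = 1/(27 + 2*z) (M(z) = 1/(z + (27 + z)) = 1/(27 + 2*z))
615 + M(-19)*13 = 615 + 13/(27 + 2*(-19)) = 615 + 13/(27 - 38) = 615 + 13/(-11) = 615 - 1/11*13 = 615 - 13/11 = 6752/11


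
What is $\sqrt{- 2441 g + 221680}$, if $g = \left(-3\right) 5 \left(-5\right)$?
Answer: $\sqrt{38605} \approx 196.48$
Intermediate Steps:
$g = 75$ ($g = \left(-15\right) \left(-5\right) = 75$)
$\sqrt{- 2441 g + 221680} = \sqrt{\left(-2441\right) 75 + 221680} = \sqrt{-183075 + 221680} = \sqrt{38605}$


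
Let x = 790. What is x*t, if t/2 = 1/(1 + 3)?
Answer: 395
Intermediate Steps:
t = ½ (t = 2/(1 + 3) = 2/4 = 2*(¼) = ½ ≈ 0.50000)
x*t = 790*(½) = 395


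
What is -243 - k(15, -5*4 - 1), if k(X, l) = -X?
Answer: -228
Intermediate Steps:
-243 - k(15, -5*4 - 1) = -243 - (-1)*15 = -243 - 1*(-15) = -243 + 15 = -228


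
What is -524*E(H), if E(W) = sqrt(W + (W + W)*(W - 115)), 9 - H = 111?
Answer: -524*sqrt(44166) ≈ -1.1012e+5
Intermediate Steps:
H = -102 (H = 9 - 1*111 = 9 - 111 = -102)
E(W) = sqrt(W + 2*W*(-115 + W)) (E(W) = sqrt(W + (2*W)*(-115 + W)) = sqrt(W + 2*W*(-115 + W)))
-524*E(H) = -524*sqrt(44166)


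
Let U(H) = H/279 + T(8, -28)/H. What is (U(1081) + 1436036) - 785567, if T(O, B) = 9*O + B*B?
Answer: 196182207316/301599 ≈ 6.5047e+5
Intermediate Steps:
T(O, B) = B² + 9*O (T(O, B) = 9*O + B² = B² + 9*O)
U(H) = 856/H + H/279 (U(H) = H/279 + ((-28)² + 9*8)/H = H*(1/279) + (784 + 72)/H = H/279 + 856/H = 856/H + H/279)
(U(1081) + 1436036) - 785567 = ((856/1081 + (1/279)*1081) + 1436036) - 785567 = ((856*(1/1081) + 1081/279) + 1436036) - 785567 = ((856/1081 + 1081/279) + 1436036) - 785567 = (1407385/301599 + 1436036) - 785567 = 433108428949/301599 - 785567 = 196182207316/301599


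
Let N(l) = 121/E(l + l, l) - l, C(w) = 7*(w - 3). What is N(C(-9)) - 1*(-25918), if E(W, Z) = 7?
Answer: 182135/7 ≈ 26019.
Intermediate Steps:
C(w) = -21 + 7*w (C(w) = 7*(-3 + w) = -21 + 7*w)
N(l) = 121/7 - l
N(C(-9)) - 1*(-25918) = (121/7 - (-21 + 7*(-9))) - 1*(-25918) = (121/7 - (-21 - 63)) + 25918 = (121/7 - 1*(-84)) + 25918 = (121/7 + 84) + 25918 = 709/7 + 25918 = 182135/7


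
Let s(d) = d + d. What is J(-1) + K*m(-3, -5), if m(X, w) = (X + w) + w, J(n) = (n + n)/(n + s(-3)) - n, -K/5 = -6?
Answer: -2721/7 ≈ -388.71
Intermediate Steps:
K = 30 (K = -5*(-6) = 30)
s(d) = 2*d
J(n) = -n + 2*n/(-6 + n) (J(n) = (n + n)/(n + 2*(-3)) - n = (2*n)/(n - 6) - n = (2*n)/(-6 + n) - n = 2*n/(-6 + n) - n = -n + 2*n/(-6 + n))
m(X, w) = X + 2*w
J(-1) + K*m(-3, -5) = -(8 - 1*(-1))/(-6 - 1) + 30*(-3 + 2*(-5)) = -1*(8 + 1)/(-7) + 30*(-3 - 10) = -1*(-⅐)*9 + 30*(-13) = 9/7 - 390 = -2721/7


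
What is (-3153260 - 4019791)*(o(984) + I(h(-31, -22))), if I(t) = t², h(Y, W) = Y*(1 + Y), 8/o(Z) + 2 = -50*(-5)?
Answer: -192323133279951/31 ≈ -6.2040e+12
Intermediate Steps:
o(Z) = 1/31 (o(Z) = 8/(-2 - 50*(-5)) = 8/(-2 + 250) = 8/248 = 8*(1/248) = 1/31)
(-3153260 - 4019791)*(o(984) + I(h(-31, -22))) = (-3153260 - 4019791)*(1/31 + (-31*(1 - 31))²) = -7173051*(1/31 + (-31*(-30))²) = -7173051*(1/31 + 930²) = -7173051*(1/31 + 864900) = -7173051*26811901/31 = -192323133279951/31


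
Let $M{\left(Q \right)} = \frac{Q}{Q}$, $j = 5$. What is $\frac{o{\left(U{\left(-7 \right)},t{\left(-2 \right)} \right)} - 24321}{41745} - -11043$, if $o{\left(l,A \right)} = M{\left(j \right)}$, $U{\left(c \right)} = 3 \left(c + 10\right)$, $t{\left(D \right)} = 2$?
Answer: $\frac{92193143}{8349} \approx 11042.0$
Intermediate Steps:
$U{\left(c \right)} = 30 + 3 c$ ($U{\left(c \right)} = 3 \left(10 + c\right) = 30 + 3 c$)
$M{\left(Q \right)} = 1$
$o{\left(l,A \right)} = 1$
$\frac{o{\left(U{\left(-7 \right)},t{\left(-2 \right)} \right)} - 24321}{41745} - -11043 = \frac{1 - 24321}{41745} - -11043 = \left(1 - 24321\right) \frac{1}{41745} + 11043 = \left(-24320\right) \frac{1}{41745} + 11043 = - \frac{4864}{8349} + 11043 = \frac{92193143}{8349}$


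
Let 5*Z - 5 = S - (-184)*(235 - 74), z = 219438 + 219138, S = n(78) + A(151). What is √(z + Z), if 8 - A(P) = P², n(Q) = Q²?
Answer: 2*√110290 ≈ 664.20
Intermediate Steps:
A(P) = 8 - P²
S = -16709 (S = 78² + (8 - 1*151²) = 6084 + (8 - 1*22801) = 6084 + (8 - 22801) = 6084 - 22793 = -16709)
z = 438576
Z = 2584 (Z = 1 + (-16709 - (-184)*(235 - 74))/5 = 1 + (-16709 - (-184)*161)/5 = 1 + (-16709 - 1*(-29624))/5 = 1 + (-16709 + 29624)/5 = 1 + (⅕)*12915 = 1 + 2583 = 2584)
√(z + Z) = √(438576 + 2584) = √441160 = 2*√110290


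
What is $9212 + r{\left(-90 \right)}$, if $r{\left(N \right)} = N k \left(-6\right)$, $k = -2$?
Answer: $8132$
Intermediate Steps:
$r{\left(N \right)} = 12 N$ ($r{\left(N \right)} = N \left(-2\right) \left(-6\right) = - 2 N \left(-6\right) = 12 N$)
$9212 + r{\left(-90 \right)} = 9212 + 12 \left(-90\right) = 9212 - 1080 = 8132$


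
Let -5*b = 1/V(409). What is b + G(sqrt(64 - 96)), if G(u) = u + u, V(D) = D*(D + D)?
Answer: -1/1672810 + 8*I*sqrt(2) ≈ -5.978e-7 + 11.314*I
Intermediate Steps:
V(D) = 2*D**2 (V(D) = D*(2*D) = 2*D**2)
b = -1/1672810 (b = -1/(5*(2*409**2)) = -1/(5*(2*167281)) = -1/5/334562 = -1/5*1/334562 = -1/1672810 ≈ -5.9780e-7)
G(u) = 2*u
b + G(sqrt(64 - 96)) = -1/1672810 + 2*sqrt(64 - 96) = -1/1672810 + 2*sqrt(-32) = -1/1672810 + 2*(4*I*sqrt(2)) = -1/1672810 + 8*I*sqrt(2)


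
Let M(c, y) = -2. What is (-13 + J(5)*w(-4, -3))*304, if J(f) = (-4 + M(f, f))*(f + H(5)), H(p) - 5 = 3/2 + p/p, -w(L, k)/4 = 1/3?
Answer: 26448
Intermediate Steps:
w(L, k) = -4/3
H(p) = 15/2 (H(p) = 5 + (3/2 + p/p) = 5 + (3*(½) + 1) = 5 + (3/2 + 1) = 5 + 5/2 = 15/2)
J(f) = -45 - 6*f (J(f) = (-4 - 2)*(f + 15/2) = -6*(15/2 + f) = -45 - 6*f)
(-13 + J(5)*w(-4, -3))*304 = (-13 + (-45 - 6*5)*(-4/3))*304 = (-13 + (-45 - 30)*(-4/3))*304 = (-13 - 75*(-4/3))*304 = (-13 + 100)*304 = 87*304 = 26448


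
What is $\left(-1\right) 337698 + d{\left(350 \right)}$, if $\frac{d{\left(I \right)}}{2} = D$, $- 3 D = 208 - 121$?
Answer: $-337756$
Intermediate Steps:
$D = -29$ ($D = - \frac{208 - 121}{3} = \left(- \frac{1}{3}\right) 87 = -29$)
$d{\left(I \right)} = -58$ ($d{\left(I \right)} = 2 \left(-29\right) = -58$)
$\left(-1\right) 337698 + d{\left(350 \right)} = \left(-1\right) 337698 - 58 = -337698 - 58 = -337756$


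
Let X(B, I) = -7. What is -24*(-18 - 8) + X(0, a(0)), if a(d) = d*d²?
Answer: 617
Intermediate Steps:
a(d) = d³
-24*(-18 - 8) + X(0, a(0)) = -24*(-18 - 8) - 7 = -24*(-26) - 7 = 624 - 7 = 617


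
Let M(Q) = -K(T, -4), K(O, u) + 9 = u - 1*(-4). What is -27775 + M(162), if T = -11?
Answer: -27766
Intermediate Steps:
K(O, u) = -5 + u (K(O, u) = -9 + (u - 1*(-4)) = -9 + (u + 4) = -9 + (4 + u) = -5 + u)
M(Q) = 9 (M(Q) = -(-5 - 4) = -1*(-9) = 9)
-27775 + M(162) = -27775 + 9 = -27766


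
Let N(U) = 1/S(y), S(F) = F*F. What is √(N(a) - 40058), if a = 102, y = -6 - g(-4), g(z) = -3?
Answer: I*√360521/3 ≈ 200.14*I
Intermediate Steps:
y = -3 (y = -6 - 1*(-3) = -6 + 3 = -3)
S(F) = F²
N(U) = ⅑ (N(U) = 1/((-3)²) = 1/9 = ⅑)
√(N(a) - 40058) = √(⅑ - 40058) = √(-360521/9) = I*√360521/3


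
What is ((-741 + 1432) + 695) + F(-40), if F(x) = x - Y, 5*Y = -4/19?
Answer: 127874/95 ≈ 1346.0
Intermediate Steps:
Y = -4/95 (Y = (-4/19)/5 = (-4*1/19)/5 = (⅕)*(-4/19) = -4/95 ≈ -0.042105)
F(x) = 4/95 + x (F(x) = x - 1*(-4/95) = x + 4/95 = 4/95 + x)
((-741 + 1432) + 695) + F(-40) = ((-741 + 1432) + 695) + (4/95 - 40) = (691 + 695) - 3796/95 = 1386 - 3796/95 = 127874/95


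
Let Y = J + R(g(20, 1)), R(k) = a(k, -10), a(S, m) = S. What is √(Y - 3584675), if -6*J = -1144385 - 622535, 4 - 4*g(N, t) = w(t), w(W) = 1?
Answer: I*√118446753/6 ≈ 1813.9*I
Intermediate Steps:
g(N, t) = ¾ (g(N, t) = 1 - ¼*1 = 1 - ¼ = ¾)
J = 883460/3 (J = -(-1144385 - 622535)/6 = -⅙*(-1766920) = 883460/3 ≈ 2.9449e+5)
R(k) = k
Y = 3533849/12 (Y = 883460/3 + ¾ = 3533849/12 ≈ 2.9449e+5)
√(Y - 3584675) = √(3533849/12 - 3584675) = √(-39482251/12) = I*√118446753/6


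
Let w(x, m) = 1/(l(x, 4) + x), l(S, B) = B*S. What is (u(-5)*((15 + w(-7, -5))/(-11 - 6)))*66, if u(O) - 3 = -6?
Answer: 103752/595 ≈ 174.37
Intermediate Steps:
u(O) = -3 (u(O) = 3 - 6 = -3)
w(x, m) = 1/(5*x) (w(x, m) = 1/(4*x + x) = 1/(5*x))
(u(-5)*((15 + w(-7, -5))/(-11 - 6)))*66 = -3*(15 + (1/5)/(-7))/(-11 - 6)*66 = -3*(15 + (1/5)*(-1/7))/(-17)*66 = -3*(15 - 1/35)*(-1)/17*66 = -1572*(-1)/(35*17)*66 = -3*(-524/595)*66 = (1572/595)*66 = 103752/595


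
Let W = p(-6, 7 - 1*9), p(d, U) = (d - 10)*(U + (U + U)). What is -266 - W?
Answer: -362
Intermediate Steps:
p(d, U) = 3*U*(-10 + d) (p(d, U) = (-10 + d)*(U + 2*U) = (-10 + d)*(3*U) = 3*U*(-10 + d))
W = 96 (W = 3*(7 - 1*9)*(-10 - 6) = 3*(7 - 9)*(-16) = 3*(-2)*(-16) = 96)
-266 - W = -266 - 1*96 = -266 - 96 = -362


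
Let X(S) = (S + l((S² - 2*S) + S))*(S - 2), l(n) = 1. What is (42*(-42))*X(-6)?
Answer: -70560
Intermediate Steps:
X(S) = (1 + S)*(-2 + S) (X(S) = (S + 1)*(S - 2) = (1 + S)*(-2 + S))
(42*(-42))*X(-6) = (42*(-42))*(-2 + (-6)² - 1*(-6)) = -1764*(-2 + 36 + 6) = -1764*40 = -70560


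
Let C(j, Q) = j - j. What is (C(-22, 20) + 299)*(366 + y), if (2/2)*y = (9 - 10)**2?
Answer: 109733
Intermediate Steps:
C(j, Q) = 0
y = 1 (y = (9 - 10)**2 = (-1)**2 = 1)
(C(-22, 20) + 299)*(366 + y) = (0 + 299)*(366 + 1) = 299*367 = 109733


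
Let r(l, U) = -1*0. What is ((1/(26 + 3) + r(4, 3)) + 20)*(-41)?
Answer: -23821/29 ≈ -821.41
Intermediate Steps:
r(l, U) = 0
((1/(26 + 3) + r(4, 3)) + 20)*(-41) = ((1/(26 + 3) + 0) + 20)*(-41) = ((1/29 + 0) + 20)*(-41) = (1/29 + 20)*(-41) = (581/29)*(-41) = -23821/29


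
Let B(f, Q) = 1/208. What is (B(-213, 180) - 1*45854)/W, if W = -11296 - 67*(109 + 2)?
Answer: 9537631/3896464 ≈ 2.4478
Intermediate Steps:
B(f, Q) = 1/208
W = -18733 (W = -11296 - 67*111 = -11296 - 1*7437 = -11296 - 7437 = -18733)
(B(-213, 180) - 1*45854)/W = (1/208 - 1*45854)/(-18733) = (1/208 - 45854)*(-1/18733) = -9537631/208*(-1/18733) = 9537631/3896464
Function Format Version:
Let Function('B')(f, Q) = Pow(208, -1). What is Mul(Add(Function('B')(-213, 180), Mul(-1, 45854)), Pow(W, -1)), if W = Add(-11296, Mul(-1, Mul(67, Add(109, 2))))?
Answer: Rational(9537631, 3896464) ≈ 2.4478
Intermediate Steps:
Function('B')(f, Q) = Rational(1, 208)
W = -18733 (W = Add(-11296, Mul(-1, Mul(67, 111))) = Add(-11296, Mul(-1, 7437)) = Add(-11296, -7437) = -18733)
Mul(Add(Function('B')(-213, 180), Mul(-1, 45854)), Pow(W, -1)) = Mul(Add(Rational(1, 208), Mul(-1, 45854)), Pow(-18733, -1)) = Mul(Add(Rational(1, 208), -45854), Rational(-1, 18733)) = Mul(Rational(-9537631, 208), Rational(-1, 18733)) = Rational(9537631, 3896464)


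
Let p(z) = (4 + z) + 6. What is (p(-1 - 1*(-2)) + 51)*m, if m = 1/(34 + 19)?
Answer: 62/53 ≈ 1.1698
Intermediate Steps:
p(z) = 10 + z
m = 1/53 ≈ 0.018868
(p(-1 - 1*(-2)) + 51)*m = ((10 + (-1 - 1*(-2))) + 51)*(1/53) = ((10 + (-1 + 2)) + 51)*(1/53) = ((10 + 1) + 51)*(1/53) = (11 + 51)*(1/53) = 62*(1/53) = 62/53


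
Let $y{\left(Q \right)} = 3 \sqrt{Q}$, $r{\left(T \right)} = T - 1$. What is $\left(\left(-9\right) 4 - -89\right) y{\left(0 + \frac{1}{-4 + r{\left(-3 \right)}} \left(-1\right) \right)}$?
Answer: $\frac{159 \sqrt{2}}{4} \approx 56.215$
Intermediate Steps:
$r{\left(T \right)} = -1 + T$
$\left(\left(-9\right) 4 - -89\right) y{\left(0 + \frac{1}{-4 + r{\left(-3 \right)}} \left(-1\right) \right)} = \left(\left(-9\right) 4 - -89\right) 3 \sqrt{0 + \frac{1}{-4 - 4} \left(-1\right)} = \left(-36 + 89\right) 3 \sqrt{0 + \frac{1}{-4 - 4} \left(-1\right)} = 53 \cdot 3 \sqrt{0 + \frac{1}{-8} \left(-1\right)} = 53 \cdot 3 \sqrt{0 - - \frac{1}{8}} = 53 \cdot 3 \sqrt{0 + \frac{1}{8}} = 53 \frac{3}{2 \sqrt{2}} = 53 \cdot 3 \frac{\sqrt{2}}{4} = 53 \frac{3 \sqrt{2}}{4} = \frac{159 \sqrt{2}}{4}$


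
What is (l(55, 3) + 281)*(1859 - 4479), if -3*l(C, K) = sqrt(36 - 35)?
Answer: -2206040/3 ≈ -7.3535e+5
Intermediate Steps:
l(C, K) = -1/3 (l(C, K) = -sqrt(36 - 35)/3 = -sqrt(1)/3 = -1/3*1 = -1/3)
(l(55, 3) + 281)*(1859 - 4479) = (-1/3 + 281)*(1859 - 4479) = (842/3)*(-2620) = -2206040/3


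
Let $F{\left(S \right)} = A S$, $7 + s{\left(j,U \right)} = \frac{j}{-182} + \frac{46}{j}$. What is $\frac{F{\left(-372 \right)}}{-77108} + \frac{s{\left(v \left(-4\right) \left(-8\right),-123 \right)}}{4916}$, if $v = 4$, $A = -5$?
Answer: $- \frac{14137811127}{551915623168} \approx -0.025616$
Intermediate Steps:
$s{\left(j,U \right)} = -7 + \frac{46}{j} - \frac{j}{182}$ ($s{\left(j,U \right)} = -7 + \left(\frac{j}{-182} + \frac{46}{j}\right) = -7 + \left(j \left(- \frac{1}{182}\right) + \frac{46}{j}\right) = -7 - \left(- \frac{46}{j} + \frac{j}{182}\right) = -7 + \frac{46}{j} - \frac{j}{182}$)
$F{\left(S \right)} = - 5 S$
$\frac{F{\left(-372 \right)}}{-77108} + \frac{s{\left(v \left(-4\right) \left(-8\right),-123 \right)}}{4916} = \frac{\left(-5\right) \left(-372\right)}{-77108} + \frac{-7 + \frac{46}{4 \left(-4\right) \left(-8\right)} - \frac{4 \left(-4\right) \left(-8\right)}{182}}{4916} = 1860 \left(- \frac{1}{77108}\right) + \left(-7 + \frac{46}{\left(-16\right) \left(-8\right)} - \frac{\left(-16\right) \left(-8\right)}{182}\right) \frac{1}{4916} = - \frac{465}{19277} + \left(-7 + \frac{46}{128} - \frac{64}{91}\right) \frac{1}{4916} = - \frac{465}{19277} + \left(-7 + 46 \cdot \frac{1}{128} - \frac{64}{91}\right) \frac{1}{4916} = - \frac{465}{19277} + \left(-7 + \frac{23}{64} - \frac{64}{91}\right) \frac{1}{4916} = - \frac{465}{19277} - \frac{42771}{28630784} = - \frac{14137811127}{551915623168}$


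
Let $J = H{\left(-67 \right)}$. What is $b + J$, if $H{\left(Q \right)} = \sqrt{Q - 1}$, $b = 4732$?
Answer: $4732 + 2 i \sqrt{17} \approx 4732.0 + 8.2462 i$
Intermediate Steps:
$H{\left(Q \right)} = \sqrt{-1 + Q}$
$J = 2 i \sqrt{17}$ ($J = \sqrt{-1 - 67} = \sqrt{-68} = 2 i \sqrt{17} \approx 8.2462 i$)
$b + J = 4732 + 2 i \sqrt{17}$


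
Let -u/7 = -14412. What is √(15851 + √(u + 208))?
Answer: √(15851 + 2*√25273) ≈ 127.16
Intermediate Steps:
u = 100884 (u = -7*(-14412) = 100884)
√(15851 + √(u + 208)) = √(15851 + √(100884 + 208)) = √(15851 + √101092) = √(15851 + 2*√25273)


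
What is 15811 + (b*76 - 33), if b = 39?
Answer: 18742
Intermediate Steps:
15811 + (b*76 - 33) = 15811 + (39*76 - 33) = 15811 + (2964 - 33) = 15811 + 2931 = 18742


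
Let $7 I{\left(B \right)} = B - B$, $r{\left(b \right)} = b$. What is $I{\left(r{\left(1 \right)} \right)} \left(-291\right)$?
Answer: $0$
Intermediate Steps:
$I{\left(B \right)} = 0$ ($I{\left(B \right)} = \frac{B - B}{7} = \frac{1}{7} \cdot 0 = 0$)
$I{\left(r{\left(1 \right)} \right)} \left(-291\right) = 0 \left(-291\right) = 0$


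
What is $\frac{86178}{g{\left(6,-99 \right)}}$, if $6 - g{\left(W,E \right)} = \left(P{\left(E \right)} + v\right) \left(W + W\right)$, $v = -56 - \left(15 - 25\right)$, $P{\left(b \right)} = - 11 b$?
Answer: $- \frac{14363}{2085} \approx -6.8887$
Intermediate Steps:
$v = -46$ ($v = -56 - -10 = -56 + 10 = -46$)
$g{\left(W,E \right)} = 6 - 2 W \left(-46 - 11 E\right)$ ($g{\left(W,E \right)} = 6 - \left(- 11 E - 46\right) \left(W + W\right) = 6 - \left(-46 - 11 E\right) 2 W = 6 - 2 W \left(-46 - 11 E\right)$)
$\frac{86178}{g{\left(6,-99 \right)}} = \frac{86178}{6 + 92 \cdot 6 + 22 \left(-99\right) 6} = \frac{86178}{6 + 552 - 13068} = \frac{86178}{-12510} = 86178 \left(- \frac{1}{12510}\right) = - \frac{14363}{2085}$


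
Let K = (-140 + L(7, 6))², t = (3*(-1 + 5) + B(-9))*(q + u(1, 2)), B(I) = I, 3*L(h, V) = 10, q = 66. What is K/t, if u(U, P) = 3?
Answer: 168100/1863 ≈ 90.231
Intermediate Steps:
L(h, V) = 10/3 (L(h, V) = (⅓)*10 = 10/3)
t = 207 (t = (3*(-1 + 5) - 9)*(66 + 3) = (3*4 - 9)*69 = (12 - 9)*69 = 3*69 = 207)
K = 168100/9 (K = (-140 + 10/3)² = (-410/3)² = 168100/9 ≈ 18678.)
K/t = (168100/9)/207 = (168100/9)*(1/207) = 168100/1863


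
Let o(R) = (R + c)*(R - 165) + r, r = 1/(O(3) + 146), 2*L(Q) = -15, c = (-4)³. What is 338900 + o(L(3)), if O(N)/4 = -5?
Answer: 88510907/252 ≈ 3.5123e+5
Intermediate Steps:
c = -64
O(N) = -20 (O(N) = 4*(-5) = -20)
L(Q) = -15/2 (L(Q) = (½)*(-15) = -15/2)
r = 1/126 (r = 1/(-20 + 146) = 1/126 ≈ 0.0079365)
o(R) = 1/126 + (-165 + R)*(-64 + R) (o(R) = (R - 64)*(R - 165) + 1/126 = (-64 + R)*(-165 + R) + 1/126 = (-165 + R)*(-64 + R) + 1/126 = 1/126 + (-165 + R)*(-64 + R))
338900 + o(L(3)) = 338900 + (1330561/126 + (-15/2)² - 229*(-15/2)) = 338900 + (1330561/126 + 225/4 + 3435/2) = 338900 + 3108107/252 = 88510907/252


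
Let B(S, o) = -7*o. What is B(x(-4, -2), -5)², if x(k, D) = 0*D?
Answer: 1225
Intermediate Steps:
x(k, D) = 0
B(x(-4, -2), -5)² = (-7*(-5))² = 35² = 1225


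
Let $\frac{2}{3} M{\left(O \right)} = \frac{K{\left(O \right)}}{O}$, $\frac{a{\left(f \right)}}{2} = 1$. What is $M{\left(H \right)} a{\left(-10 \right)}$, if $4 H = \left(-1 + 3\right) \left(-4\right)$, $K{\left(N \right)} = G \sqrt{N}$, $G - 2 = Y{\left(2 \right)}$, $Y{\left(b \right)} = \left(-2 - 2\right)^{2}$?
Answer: $- 27 i \sqrt{2} \approx - 38.184 i$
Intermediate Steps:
$Y{\left(b \right)} = 16$ ($Y{\left(b \right)} = \left(-4\right)^{2} = 16$)
$G = 18$ ($G = 2 + 16 = 18$)
$a{\left(f \right)} = 2$ ($a{\left(f \right)} = 2 \cdot 1 = 2$)
$K{\left(N \right)} = 18 \sqrt{N}$
$H = -2$ ($H = \frac{\left(-1 + 3\right) \left(-4\right)}{4} = \frac{2 \left(-4\right)}{4} = \frac{1}{4} \left(-8\right) = -2$)
$M{\left(O \right)} = \frac{27}{\sqrt{O}}$ ($M{\left(O \right)} = \frac{3 \frac{18 \sqrt{O}}{O}}{2} = \frac{3 \frac{18}{\sqrt{O}}}{2} = \frac{27}{\sqrt{O}}$)
$M{\left(H \right)} a{\left(-10 \right)} = \frac{27}{i \sqrt{2}} \cdot 2 = 27 \left(- \frac{i \sqrt{2}}{2}\right) 2 = - \frac{27 i \sqrt{2}}{2} \cdot 2 = - 27 i \sqrt{2}$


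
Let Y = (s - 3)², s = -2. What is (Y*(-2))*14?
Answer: -700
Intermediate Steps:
Y = 25 (Y = (-2 - 3)² = (-5)² = 25)
(Y*(-2))*14 = (25*(-2))*14 = -50*14 = -700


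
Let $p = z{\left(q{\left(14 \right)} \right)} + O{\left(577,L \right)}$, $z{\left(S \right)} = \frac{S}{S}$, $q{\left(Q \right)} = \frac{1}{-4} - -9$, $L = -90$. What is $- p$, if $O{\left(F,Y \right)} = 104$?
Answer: $-105$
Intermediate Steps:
$q{\left(Q \right)} = \frac{35}{4}$ ($q{\left(Q \right)} = - \frac{1}{4} + 9 = \frac{35}{4}$)
$z{\left(S \right)} = 1$
$p = 105$ ($p = 1 + 104 = 105$)
$- p = \left(-1\right) 105 = -105$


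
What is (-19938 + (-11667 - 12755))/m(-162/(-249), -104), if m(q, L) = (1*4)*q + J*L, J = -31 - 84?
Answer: -460235/124112 ≈ -3.7082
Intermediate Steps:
J = -115
m(q, L) = -115*L + 4*q (m(q, L) = (1*4)*q - 115*L = 4*q - 115*L = -115*L + 4*q)
(-19938 + (-11667 - 12755))/m(-162/(-249), -104) = (-19938 + (-11667 - 12755))/(-115*(-104) + 4*(-162/(-249))) = (-19938 - 24422)/(11960 + 4*(-162*(-1/249))) = -44360/(11960 + 4*(54/83)) = -44360/(11960 + 216/83) = -44360/992896/83 = -44360*83/992896 = -460235/124112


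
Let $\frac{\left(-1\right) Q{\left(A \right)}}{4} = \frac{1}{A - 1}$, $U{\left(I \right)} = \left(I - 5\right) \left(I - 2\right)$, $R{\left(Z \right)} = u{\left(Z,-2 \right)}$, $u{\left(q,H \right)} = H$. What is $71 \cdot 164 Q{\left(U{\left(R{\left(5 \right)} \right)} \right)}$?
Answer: $- \frac{46576}{27} \approx -1725.0$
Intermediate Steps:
$R{\left(Z \right)} = -2$
$U{\left(I \right)} = \left(-5 + I\right) \left(-2 + I\right)$
$Q{\left(A \right)} = - \frac{4}{-1 + A}$ ($Q{\left(A \right)} = - \frac{4}{A - 1} = - \frac{4}{-1 + A}$)
$71 \cdot 164 Q{\left(U{\left(R{\left(5 \right)} \right)} \right)} = 71 \cdot 164 \left(- \frac{4}{-1 + \left(10 + \left(-2\right)^{2} - -14\right)}\right) = 11644 \left(- \frac{4}{-1 + \left(10 + 4 + 14\right)}\right) = 11644 \left(- \frac{4}{-1 + 28}\right) = 11644 \left(- \frac{4}{27}\right) = - \frac{46576}{27}$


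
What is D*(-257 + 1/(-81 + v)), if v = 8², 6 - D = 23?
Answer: 4370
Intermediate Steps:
D = -17 (D = 6 - 1*23 = 6 - 23 = -17)
v = 64
D*(-257 + 1/(-81 + v)) = -17*(-257 + 1/(-81 + 64)) = -17*(-257 + 1/(-17)) = -17*(-257 - 1/17) = -17*(-4370/17) = 4370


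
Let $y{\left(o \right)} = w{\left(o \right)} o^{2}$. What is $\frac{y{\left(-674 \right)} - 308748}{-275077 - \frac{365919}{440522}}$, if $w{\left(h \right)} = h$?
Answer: $\frac{135015927862984}{121177836113} \approx 1114.2$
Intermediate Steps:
$y{\left(o \right)} = o^{3}$ ($y{\left(o \right)} = o o^{2} = o^{3}$)
$\frac{y{\left(-674 \right)} - 308748}{-275077 - \frac{365919}{440522}} = \frac{\left(-674\right)^{3} - 308748}{-275077 - \frac{365919}{440522}} = \frac{-306182024 - 308748}{-275077 - \frac{365919}{440522}} = - \frac{306490772}{-275077 - \frac{365919}{440522}} = - \frac{306490772}{- \frac{121177836113}{440522}} = \left(-306490772\right) \left(- \frac{440522}{121177836113}\right) = \frac{135015927862984}{121177836113}$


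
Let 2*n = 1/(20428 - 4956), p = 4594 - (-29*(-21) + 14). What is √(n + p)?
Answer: 5*√9505890430/7736 ≈ 63.016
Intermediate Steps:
p = 3971 (p = 4594 - (609 + 14) = 4594 - 1*623 = 4594 - 623 = 3971)
n = 1/30944 (n = 1/(2*(20428 - 4956)) = (½)/15472 = (½)*(1/15472) = 1/30944 ≈ 3.2316e-5)
√(n + p) = √(1/30944 + 3971) = √(122878625/30944) = 5*√9505890430/7736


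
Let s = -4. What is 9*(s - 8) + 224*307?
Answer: 68660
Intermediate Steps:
9*(s - 8) + 224*307 = 9*(-4 - 8) + 224*307 = 9*(-12) + 68768 = -108 + 68768 = 68660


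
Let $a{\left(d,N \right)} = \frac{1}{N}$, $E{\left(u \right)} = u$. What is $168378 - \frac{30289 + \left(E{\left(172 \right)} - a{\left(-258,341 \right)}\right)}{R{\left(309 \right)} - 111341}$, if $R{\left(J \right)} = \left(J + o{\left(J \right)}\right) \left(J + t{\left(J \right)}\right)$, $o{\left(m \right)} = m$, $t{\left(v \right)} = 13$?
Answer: $\frac{1006573561398}{5978071} \approx 1.6838 \cdot 10^{5}$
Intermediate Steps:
$R{\left(J \right)} = 2 J \left(13 + J\right)$ ($R{\left(J \right)} = \left(J + J\right) \left(J + 13\right) = 2 J \left(13 + J\right)$)
$168378 - \frac{30289 + \left(E{\left(172 \right)} - a{\left(-258,341 \right)}\right)}{R{\left(309 \right)} - 111341} = 168378 - \frac{30289 + \left(172 - \frac{1}{341}\right)}{2 \cdot 309 \left(13 + 309\right) - 111341} = 168378 - \frac{30289 + \left(172 - \frac{1}{341}\right)}{2 \cdot 309 \cdot 322 - 111341} = 168378 - \frac{30289 + \left(172 - \frac{1}{341}\right)}{198996 - 111341} = 168378 - \frac{30289 + \frac{58651}{341}}{87655} = 168378 - \frac{10387200}{341} \cdot \frac{1}{87655} = 168378 - \frac{2077440}{5978071} = \frac{1006573561398}{5978071}$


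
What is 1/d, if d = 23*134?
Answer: 1/3082 ≈ 0.00032446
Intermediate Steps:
d = 3082
1/d = 1/3082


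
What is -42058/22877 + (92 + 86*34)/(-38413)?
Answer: -1684570986/878774201 ≈ -1.9170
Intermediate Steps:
-42058/22877 + (92 + 86*34)/(-38413) = -42058*1/22877 + (92 + 2924)*(-1/38413) = -42058/22877 + 3016*(-1/38413) = -42058/22877 - 3016/38413 = -1684570986/878774201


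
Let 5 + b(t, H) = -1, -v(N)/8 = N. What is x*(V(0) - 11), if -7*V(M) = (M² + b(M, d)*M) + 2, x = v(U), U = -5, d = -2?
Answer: -3160/7 ≈ -451.43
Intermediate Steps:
v(N) = -8*N
b(t, H) = -6 (b(t, H) = -5 - 1 = -6)
x = 40 (x = -8*(-5) = 40)
V(M) = -2/7 - M²/7 + 6*M/7 (V(M) = -((M² - 6*M) + 2)/7 = -(2 + M² - 6*M)/7 = -2/7 - M²/7 + 6*M/7)
x*(V(0) - 11) = 40*((-2/7 - ⅐*0² + (6/7)*0) - 11) = 40*((-2/7 - ⅐*0 + 0) - 11) = 40*((-2/7 + 0 + 0) - 11) = 40*(-2/7 - 11) = 40*(-79/7) = -3160/7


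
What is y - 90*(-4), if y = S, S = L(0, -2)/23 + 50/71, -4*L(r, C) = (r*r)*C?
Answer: 25610/71 ≈ 360.70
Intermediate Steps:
L(r, C) = -C*r²/4 (L(r, C) = -r*r*C/4 = -r²*C/4 = -C*r²/4)
S = 50/71 (S = -¼*(-2)*0²/23 + 50/71 = -¼*(-2)*0*(1/23) + 50*(1/71) = 0*(1/23) + 50/71 = 0 + 50/71 = 50/71 ≈ 0.70423)
y = 50/71 ≈ 0.70423
y - 90*(-4) = 50/71 - 90*(-4) = 50/71 + 360 = 25610/71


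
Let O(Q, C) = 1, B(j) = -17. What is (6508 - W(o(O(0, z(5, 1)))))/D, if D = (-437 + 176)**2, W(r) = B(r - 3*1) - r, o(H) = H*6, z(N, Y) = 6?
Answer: 2177/22707 ≈ 0.095873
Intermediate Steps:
o(H) = 6*H
W(r) = -17 - r
D = 68121 (D = (-261)**2 = 68121)
(6508 - W(o(O(0, z(5, 1)))))/D = (6508 - (-17 - 6))/68121 = (6508 - (-17 - 1*6))*(1/68121) = (6508 - (-17 - 6))*(1/68121) = (6508 - 1*(-23))*(1/68121) = (6508 + 23)*(1/68121) = 6531*(1/68121) = 2177/22707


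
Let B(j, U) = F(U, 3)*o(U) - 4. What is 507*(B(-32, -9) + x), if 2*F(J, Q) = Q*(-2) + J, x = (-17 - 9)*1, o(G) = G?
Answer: 38025/2 ≈ 19013.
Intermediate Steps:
x = -26 (x = -26*1 = -26)
F(J, Q) = J/2 - Q (F(J, Q) = (Q*(-2) + J)/2 = (-2*Q + J)/2 = (J - 2*Q)/2 = J/2 - Q)
B(j, U) = -4 + U*(-3 + U/2) (B(j, U) = (U/2 - 1*3)*U - 4 = (U/2 - 3)*U - 4 = (-3 + U/2)*U - 4 = U*(-3 + U/2) - 4 = -4 + U*(-3 + U/2))
507*(B(-32, -9) + x) = 507*((-4 + (1/2)*(-9)*(-6 - 9)) - 26) = 507*((-4 + (1/2)*(-9)*(-15)) - 26) = 507*((-4 + 135/2) - 26) = 507*(127/2 - 26) = 507*(75/2) = 38025/2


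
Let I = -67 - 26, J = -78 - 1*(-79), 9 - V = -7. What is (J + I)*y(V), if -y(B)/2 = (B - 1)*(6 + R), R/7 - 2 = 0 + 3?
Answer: 113160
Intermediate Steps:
V = 16 (V = 9 - 1*(-7) = 9 + 7 = 16)
R = 35 (R = 14 + 7*(0 + 3) = 14 + 7*3 = 14 + 21 = 35)
J = 1 (J = -78 + 79 = 1)
y(B) = 82 - 82*B (y(B) = -2*(B - 1)*(6 + 35) = -2*(-1 + B)*41 = -2*(-41 + 41*B) = 82 - 82*B)
I = -93
(J + I)*y(V) = (1 - 93)*(82 - 82*16) = -92*(82 - 1312) = -92*(-1230) = 113160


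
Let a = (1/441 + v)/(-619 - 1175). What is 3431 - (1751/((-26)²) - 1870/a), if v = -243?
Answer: 56748762795/3292796 ≈ 17234.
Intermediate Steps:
a = 53581/395577 (a = (1/441 - 243)/(-619 - 1175) = (1/441 - 243)/(-1794) = -107162/441*(-1/1794) = 53581/395577 ≈ 0.13545)
3431 - (1751/((-26)²) - 1870/a) = 3431 - (1751/((-26)²) - 1870/53581/395577) = 3431 - (1751/676 - 1870*395577/53581) = 3431 - (1751*(1/676) - 67248090/4871) = 3431 - (1751/676 - 67248090/4871) = 3431 - 1*(-45451179719/3292796) = 3431 + 45451179719/3292796 = 56748762795/3292796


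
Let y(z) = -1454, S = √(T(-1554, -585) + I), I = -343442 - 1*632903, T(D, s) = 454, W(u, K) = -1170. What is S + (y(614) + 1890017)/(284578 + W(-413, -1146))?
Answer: 1888563/283408 + I*√975891 ≈ 6.6638 + 987.87*I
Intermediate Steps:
I = -976345 (I = -343442 - 632903 = -976345)
S = I*√975891 (S = √(454 - 976345) = √(-975891) = I*√975891 ≈ 987.87*I)
S + (y(614) + 1890017)/(284578 + W(-413, -1146)) = I*√975891 + (-1454 + 1890017)/(284578 - 1170) = I*√975891 + 1888563/283408 = 1888563/283408 + I*√975891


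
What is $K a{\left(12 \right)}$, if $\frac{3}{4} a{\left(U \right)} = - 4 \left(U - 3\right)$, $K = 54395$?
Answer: $-2610960$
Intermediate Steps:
$a{\left(U \right)} = 16 - \frac{16 U}{3}$ ($a{\left(U \right)} = \frac{4 \left(- 4 \left(U - 3\right)\right)}{3} = \frac{4 \left(- 4 \left(-3 + U\right)\right)}{3} = \frac{4 \left(12 - 4 U\right)}{3} = 16 - \frac{16 U}{3}$)
$K a{\left(12 \right)} = 54395 \left(16 - 64\right) = 54395 \left(-48\right) = -2610960$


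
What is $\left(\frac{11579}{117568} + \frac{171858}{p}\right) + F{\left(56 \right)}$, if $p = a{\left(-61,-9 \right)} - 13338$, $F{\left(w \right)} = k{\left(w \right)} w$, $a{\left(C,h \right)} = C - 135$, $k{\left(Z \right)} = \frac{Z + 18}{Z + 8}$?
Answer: $\frac{41489831397}{795582656} \approx 52.15$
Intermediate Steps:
$k{\left(Z \right)} = \frac{18 + Z}{8 + Z}$
$a{\left(C,h \right)} = -135 + C$
$F{\left(w \right)} = \frac{w \left(18 + w\right)}{8 + w}$ ($F{\left(w \right)} = \frac{18 + w}{8 + w} w = \frac{w \left(18 + w\right)}{8 + w}$)
$p = -13534$ ($p = \left(-135 - 61\right) - 13338 = -196 - 13338 = -13534$)
$\left(\frac{11579}{117568} + \frac{171858}{p}\right) + F{\left(56 \right)} = \left(\frac{11579}{117568} + \frac{171858}{-13534}\right) + \frac{56 \left(18 + 56\right)}{8 + 56} = \left(11579 \cdot \frac{1}{117568} + 171858 \left(- \frac{1}{13534}\right)\right) + 56 \cdot \frac{1}{64} \cdot 74 = \left(\frac{11579}{117568} - \frac{85929}{6767}\right) + 56 \cdot \frac{1}{64} \cdot 74 = - \frac{10024145579}{795582656} + \frac{259}{4} = \frac{41489831397}{795582656}$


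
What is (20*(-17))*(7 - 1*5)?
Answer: -680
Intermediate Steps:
(20*(-17))*(7 - 1*5) = -340*(7 - 5) = -340*2 = -680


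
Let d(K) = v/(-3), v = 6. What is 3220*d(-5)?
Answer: -6440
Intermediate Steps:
d(K) = -2 (d(K) = 6/(-3) = 6*(-1/3) = -2)
3220*d(-5) = 3220*(-2) = -6440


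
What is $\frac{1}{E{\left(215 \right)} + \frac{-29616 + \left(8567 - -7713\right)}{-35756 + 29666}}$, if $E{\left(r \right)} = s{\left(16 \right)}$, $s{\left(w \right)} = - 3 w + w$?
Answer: $- \frac{3045}{90772} \approx -0.033546$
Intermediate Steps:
$s{\left(w \right)} = - 2 w$
$E{\left(r \right)} = -32$ ($E{\left(r \right)} = \left(-2\right) 16 = -32$)
$\frac{1}{E{\left(215 \right)} + \frac{-29616 + \left(8567 - -7713\right)}{-35756 + 29666}} = \frac{1}{-32 + \frac{-29616 + \left(8567 - -7713\right)}{-35756 + 29666}} = \frac{1}{-32 + \frac{-29616 + \left(8567 + 7713\right)}{-6090}} = \frac{1}{-32 + \left(-29616 + 16280\right) \left(- \frac{1}{6090}\right)} = \frac{1}{-32 - - \frac{6668}{3045}} = \frac{1}{-32 + \frac{6668}{3045}} = \frac{1}{- \frac{90772}{3045}} = - \frac{3045}{90772}$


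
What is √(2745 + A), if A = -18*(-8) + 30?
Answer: √2919 ≈ 54.028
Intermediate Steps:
A = 174 (A = 144 + 30 = 174)
√(2745 + A) = √(2745 + 174) = √2919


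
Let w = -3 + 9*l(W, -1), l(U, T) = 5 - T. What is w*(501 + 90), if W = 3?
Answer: 30141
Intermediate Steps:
w = 51 (w = -3 + 9*(5 - 1*(-1)) = -3 + 9*(5 + 1) = -3 + 9*6 = -3 + 54 = 51)
w*(501 + 90) = 51*(501 + 90) = 51*591 = 30141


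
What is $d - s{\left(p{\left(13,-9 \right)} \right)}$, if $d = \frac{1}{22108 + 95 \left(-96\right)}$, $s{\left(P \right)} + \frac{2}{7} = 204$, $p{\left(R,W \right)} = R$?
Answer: $- \frac{18520881}{90916} \approx -203.71$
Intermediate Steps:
$s{\left(P \right)} = \frac{1426}{7}$ ($s{\left(P \right)} = - \frac{2}{7} + 204 = \frac{1426}{7}$)
$d = \frac{1}{12988}$ ($d = \frac{1}{22108 - 9120} = \frac{1}{12988} \approx 7.6994 \cdot 10^{-5}$)
$d - s{\left(p{\left(13,-9 \right)} \right)} = \frac{1}{12988} - \frac{1426}{7} = - \frac{18520881}{90916}$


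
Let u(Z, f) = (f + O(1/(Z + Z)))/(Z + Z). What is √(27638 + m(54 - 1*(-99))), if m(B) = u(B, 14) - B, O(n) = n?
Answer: √2573589745/306 ≈ 165.79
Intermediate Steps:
u(Z, f) = (f + 1/(2*Z))/(2*Z) (u(Z, f) = (f + 1/(Z + Z))/(Z + Z) = (f + 1/(2*Z))/((2*Z)) = (f + 1/(2*Z))*(1/(2*Z)) = (f + 1/(2*Z))/(2*Z))
m(B) = -B + (1 + 28*B)/(4*B²) (m(B) = (1 + 2*B*14)/(4*B²) - B = (1 + 28*B)/(4*B²) - B = -B + (1 + 28*B)/(4*B²))
√(27638 + m(54 - 1*(-99))) = √(27638 + (-(54 - 1*(-99)) + 7/(54 - 1*(-99)) + 1/(4*(54 - 1*(-99))²))) = √(27638 + (-(54 + 99) + 7/(54 + 99) + 1/(4*(54 + 99)²))) = √(27638 + (-1*153 + 7/153 + (¼)/153²)) = √(27638 + (-153 + 7*(1/153) + (¼)*(1/23409))) = √(27638 + (-153 + 7/153 + 1/93636)) = √(27638 - 14322023/93636) = √(2573589745/93636) = √2573589745/306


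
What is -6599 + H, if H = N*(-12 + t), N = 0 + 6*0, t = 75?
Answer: -6599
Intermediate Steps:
N = 0 (N = 0 + 0 = 0)
H = 0 (H = 0*(-12 + 75) = 0*63 = 0)
-6599 + H = -6599 + 0 = -6599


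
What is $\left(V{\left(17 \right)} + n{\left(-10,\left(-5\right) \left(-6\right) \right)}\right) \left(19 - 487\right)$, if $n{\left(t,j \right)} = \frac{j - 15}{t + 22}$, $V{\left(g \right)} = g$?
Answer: $-8541$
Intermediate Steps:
$n{\left(t,j \right)} = \frac{-15 + j}{22 + t}$
$\left(V{\left(17 \right)} + n{\left(-10,\left(-5\right) \left(-6\right) \right)}\right) \left(19 - 487\right) = \left(17 + \frac{-15 - -30}{22 - 10}\right) \left(19 - 487\right) = \left(17 + \frac{-15 + 30}{12}\right) \left(-468\right) = \left(17 + \frac{1}{12} \cdot 15\right) \left(-468\right) = \left(17 + \frac{5}{4}\right) \left(-468\right) = \frac{73}{4} \left(-468\right) = -8541$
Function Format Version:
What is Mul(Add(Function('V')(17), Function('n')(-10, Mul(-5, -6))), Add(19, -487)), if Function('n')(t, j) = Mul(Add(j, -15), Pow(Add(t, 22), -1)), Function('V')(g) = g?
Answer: -8541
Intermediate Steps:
Function('n')(t, j) = Mul(Pow(Add(22, t), -1), Add(-15, j)) (Function('n')(t, j) = Mul(Add(-15, j), Pow(Add(22, t), -1)) = Mul(Pow(Add(22, t), -1), Add(-15, j)))
Mul(Add(Function('V')(17), Function('n')(-10, Mul(-5, -6))), Add(19, -487)) = Mul(Add(17, Mul(Pow(Add(22, -10), -1), Add(-15, Mul(-5, -6)))), Add(19, -487)) = Mul(Add(17, Mul(Pow(12, -1), Add(-15, 30))), -468) = Mul(Add(17, Mul(Rational(1, 12), 15)), -468) = Mul(Add(17, Rational(5, 4)), -468) = Mul(Rational(73, 4), -468) = -8541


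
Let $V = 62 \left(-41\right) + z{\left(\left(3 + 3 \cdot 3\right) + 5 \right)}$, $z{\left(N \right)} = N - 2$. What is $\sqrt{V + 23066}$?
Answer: $\sqrt{20539} \approx 143.31$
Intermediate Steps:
$z{\left(N \right)} = -2 + N$
$V = -2527$ ($V = 62 \left(-41\right) + \left(-2 + \left(\left(3 + 3 \cdot 3\right) + 5\right)\right) = -2542 + \left(-2 + \left(\left(3 + 9\right) + 5\right)\right) = -2542 + \left(-2 + \left(12 + 5\right)\right) = -2542 + \left(-2 + 17\right) = -2542 + 15 = -2527$)
$\sqrt{V + 23066} = \sqrt{-2527 + 23066} = \sqrt{20539}$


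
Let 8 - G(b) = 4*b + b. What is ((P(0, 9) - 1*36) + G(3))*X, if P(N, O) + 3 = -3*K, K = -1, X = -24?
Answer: 1032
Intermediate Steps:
P(N, O) = 0 (P(N, O) = -3 - 3*(-1) = -3 + 3 = 0)
G(b) = 8 - 5*b (G(b) = 8 - (4*b + b) = 8 - 5*b)
((P(0, 9) - 1*36) + G(3))*X = ((0 - 1*36) + (8 - 5*3))*(-24) = ((0 - 36) + (8 - 15))*(-24) = (-36 - 7)*(-24) = -43*(-24) = 1032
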